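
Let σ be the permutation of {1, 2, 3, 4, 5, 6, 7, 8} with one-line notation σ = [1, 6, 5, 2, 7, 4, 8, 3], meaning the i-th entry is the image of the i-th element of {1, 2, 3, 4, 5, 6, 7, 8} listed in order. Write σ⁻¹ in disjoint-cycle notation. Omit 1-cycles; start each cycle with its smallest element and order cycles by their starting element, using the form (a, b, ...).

(2, 4, 6)(3, 8, 7, 5)

The cycle decomposition of σ is (2, 6, 4)(3, 5, 7, 8).
The inverse reverses every cycle; in canonical form, σ⁻¹ = (2, 4, 6)(3, 8, 7, 5).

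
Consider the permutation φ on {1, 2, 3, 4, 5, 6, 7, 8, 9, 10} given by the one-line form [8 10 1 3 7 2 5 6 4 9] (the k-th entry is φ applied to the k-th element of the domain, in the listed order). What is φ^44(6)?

4

Tracing 6 → 2 → … returns to 6 after 8 steps, so 6 lies in an 8-cycle (1, 8, 6, 2, 10, 9, 4, 3).
On an 8-cycle, φ^8 is the identity, so φ^44 = φ^4 there (44 ≡ 4 mod 8).
Stepping 4 places around the cycle: 6 → 2 → 10 → 9 → 4.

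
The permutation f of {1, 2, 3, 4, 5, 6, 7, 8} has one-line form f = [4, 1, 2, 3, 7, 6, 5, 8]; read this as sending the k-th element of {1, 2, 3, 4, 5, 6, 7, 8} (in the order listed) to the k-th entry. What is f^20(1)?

Tracing 1 → 4 → … returns to 1 after 4 steps, so 1 lies in a 4-cycle (1 4 3 2).
Powers repeat with period 4 on this cycle, and 20 mod 4 = 0, so f^20(1) = f^0(1).
So f^20(1) = 1.

1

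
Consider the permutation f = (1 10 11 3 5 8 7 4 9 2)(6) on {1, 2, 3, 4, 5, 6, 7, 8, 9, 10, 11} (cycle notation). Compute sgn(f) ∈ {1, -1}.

-1

The cycle lengths are 10, 1.
A cycle is odd iff its length is even; f has 1 even-length cycle, so sgn(f) = (−1)^1 and f is odd.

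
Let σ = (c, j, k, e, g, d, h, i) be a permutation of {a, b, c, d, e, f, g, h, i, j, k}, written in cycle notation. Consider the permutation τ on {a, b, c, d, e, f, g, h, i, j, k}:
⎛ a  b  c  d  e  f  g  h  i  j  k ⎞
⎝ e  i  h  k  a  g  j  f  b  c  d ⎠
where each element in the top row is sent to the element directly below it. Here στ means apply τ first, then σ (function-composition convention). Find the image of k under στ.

τ(k) = d, then σ(d) = h; composing gives (στ)(k) = h.

h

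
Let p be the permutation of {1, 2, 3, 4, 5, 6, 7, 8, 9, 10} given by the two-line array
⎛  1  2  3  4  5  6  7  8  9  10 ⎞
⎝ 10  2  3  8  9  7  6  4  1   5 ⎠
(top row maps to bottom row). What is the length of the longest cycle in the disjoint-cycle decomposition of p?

4

Decomposing into disjoint cycles gives (1 10 5 9)(4 8)(6 7); the longest has length 4.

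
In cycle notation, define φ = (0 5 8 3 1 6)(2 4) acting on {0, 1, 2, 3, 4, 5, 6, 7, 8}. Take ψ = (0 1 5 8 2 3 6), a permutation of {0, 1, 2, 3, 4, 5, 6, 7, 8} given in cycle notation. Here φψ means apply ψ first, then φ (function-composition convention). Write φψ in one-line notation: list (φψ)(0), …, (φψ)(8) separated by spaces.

6 8 1 0 2 3 5 7 4

Chase each element through ψ then φ: 0 → 1 → 6; 1 → 5 → 8; 2 → 3 → 1; 3 → 6 → 0; 4 → 4 → 2; 5 → 8 → 3; 6 → 0 → 5; 7 → 7 → 7; 8 → 2 → 4.
Collecting the images, φψ = [6 8 1 0 2 3 5 7 4].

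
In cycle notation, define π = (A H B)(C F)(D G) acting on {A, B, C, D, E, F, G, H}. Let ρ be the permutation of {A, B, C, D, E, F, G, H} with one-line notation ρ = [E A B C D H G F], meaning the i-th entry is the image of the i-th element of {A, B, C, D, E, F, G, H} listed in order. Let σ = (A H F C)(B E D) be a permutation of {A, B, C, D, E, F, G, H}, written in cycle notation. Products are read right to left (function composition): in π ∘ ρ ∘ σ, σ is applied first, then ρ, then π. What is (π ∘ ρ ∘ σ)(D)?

H

(π ∘ ρ ∘ σ)(D) = π(ρ(σ(D))). σ(D) = B, then ρ(B) = A, then π(A) = H, so the result is H.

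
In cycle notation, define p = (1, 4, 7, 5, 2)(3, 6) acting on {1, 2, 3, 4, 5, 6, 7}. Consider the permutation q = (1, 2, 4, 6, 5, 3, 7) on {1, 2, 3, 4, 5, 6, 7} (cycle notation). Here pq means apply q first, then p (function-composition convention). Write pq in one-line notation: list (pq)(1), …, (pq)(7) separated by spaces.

1 7 5 3 6 2 4

(pq)(x) = p(q(x)). Computing each image: p(q(1)) = p(2) = 1, p(q(2)) = p(4) = 7, p(q(3)) = p(7) = 5, p(q(4)) = p(6) = 3, p(q(5)) = p(3) = 6, p(q(6)) = p(5) = 2, p(q(7)) = p(1) = 4.
Hence pq = [1 7 5 3 6 2 4].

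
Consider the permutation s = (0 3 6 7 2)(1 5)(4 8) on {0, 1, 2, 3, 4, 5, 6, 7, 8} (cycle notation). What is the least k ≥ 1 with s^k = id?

The disjoint cycles have lengths 5, 2, 2.
The order is lcm(5, 2, 2) = 10.

10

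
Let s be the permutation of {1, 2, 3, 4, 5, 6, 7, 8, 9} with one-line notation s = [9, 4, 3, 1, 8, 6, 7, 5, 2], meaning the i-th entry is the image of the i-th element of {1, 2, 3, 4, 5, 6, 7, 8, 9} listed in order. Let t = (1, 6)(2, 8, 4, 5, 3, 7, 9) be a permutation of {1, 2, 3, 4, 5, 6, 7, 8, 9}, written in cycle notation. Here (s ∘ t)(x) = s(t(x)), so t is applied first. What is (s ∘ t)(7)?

2

t(7) = 9, then s(9) = 2; composing gives (s ∘ t)(7) = 2.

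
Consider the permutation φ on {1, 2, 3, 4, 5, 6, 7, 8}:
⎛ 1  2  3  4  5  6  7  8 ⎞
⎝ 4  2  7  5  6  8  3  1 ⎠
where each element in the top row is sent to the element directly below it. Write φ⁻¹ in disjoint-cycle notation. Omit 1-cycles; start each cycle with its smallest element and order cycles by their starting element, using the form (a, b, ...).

(1, 8, 6, 5, 4)(3, 7)

First write φ in disjoint cycles: (1, 4, 5, 6, 8)(3, 7).
Reversing each cycle (and rotating so the smallest element leads) gives φ⁻¹ = (1, 8, 6, 5, 4)(3, 7).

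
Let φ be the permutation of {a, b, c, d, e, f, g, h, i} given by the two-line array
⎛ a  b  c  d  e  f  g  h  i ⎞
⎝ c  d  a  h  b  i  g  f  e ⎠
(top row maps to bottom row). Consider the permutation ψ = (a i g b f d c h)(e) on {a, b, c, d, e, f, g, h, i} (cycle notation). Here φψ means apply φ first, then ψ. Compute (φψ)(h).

φ(h) = f, then ψ(f) = d; composing gives (φψ)(h) = d.

d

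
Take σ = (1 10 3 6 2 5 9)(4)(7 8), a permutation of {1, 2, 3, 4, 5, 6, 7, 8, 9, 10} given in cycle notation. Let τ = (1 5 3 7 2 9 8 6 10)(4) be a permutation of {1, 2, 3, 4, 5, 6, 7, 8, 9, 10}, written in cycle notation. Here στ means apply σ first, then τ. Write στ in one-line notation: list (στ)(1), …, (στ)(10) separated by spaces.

1 3 10 4 8 9 6 2 5 7

(στ)(x) = τ(σ(x)). Computing each image: τ(σ(1)) = τ(10) = 1, τ(σ(2)) = τ(5) = 3, τ(σ(3)) = τ(6) = 10, τ(σ(4)) = τ(4) = 4, τ(σ(5)) = τ(9) = 8, τ(σ(6)) = τ(2) = 9, τ(σ(7)) = τ(8) = 6, τ(σ(8)) = τ(7) = 2, τ(σ(9)) = τ(1) = 5, τ(σ(10)) = τ(3) = 7.
Hence στ = [1 3 10 4 8 9 6 2 5 7].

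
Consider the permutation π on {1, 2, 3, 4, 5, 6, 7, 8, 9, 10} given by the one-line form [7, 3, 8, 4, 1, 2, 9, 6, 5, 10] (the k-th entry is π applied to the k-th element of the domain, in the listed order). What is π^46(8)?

Tracing 8 → 6 → … returns to 8 after 4 steps, so 8 lies in a 4-cycle (2 3 8 6).
On a 4-cycle, π^4 is the identity, so π^46 = π^2 there (46 ≡ 2 mod 4).
Advancing 2 steps from 8: 8 → 6 → 2.

2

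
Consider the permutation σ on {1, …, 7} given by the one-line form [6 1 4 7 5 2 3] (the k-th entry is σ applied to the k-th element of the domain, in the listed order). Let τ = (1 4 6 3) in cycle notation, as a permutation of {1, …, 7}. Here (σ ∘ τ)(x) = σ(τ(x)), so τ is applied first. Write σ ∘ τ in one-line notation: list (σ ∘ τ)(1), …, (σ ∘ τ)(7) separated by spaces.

7 1 6 2 5 4 3

For each element, apply τ then σ: 1 → 4 → 7; 2 → 2 → 1; 3 → 1 → 6; 4 → 6 → 2; 5 → 5 → 5; 6 → 3 → 4; 7 → 7 → 3.
Collecting the images, σ ∘ τ = [7 1 6 2 5 4 3].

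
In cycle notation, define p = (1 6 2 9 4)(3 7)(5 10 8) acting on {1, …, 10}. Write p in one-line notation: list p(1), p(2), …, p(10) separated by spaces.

Image by image: 1→6, 2→9, 3→7, 4→1, 5→10, 6→2, 7→3, 8→5, 9→4, 10→8.
Listing these in domain order gives 6 9 7 1 10 2 3 5 4 8.

6 9 7 1 10 2 3 5 4 8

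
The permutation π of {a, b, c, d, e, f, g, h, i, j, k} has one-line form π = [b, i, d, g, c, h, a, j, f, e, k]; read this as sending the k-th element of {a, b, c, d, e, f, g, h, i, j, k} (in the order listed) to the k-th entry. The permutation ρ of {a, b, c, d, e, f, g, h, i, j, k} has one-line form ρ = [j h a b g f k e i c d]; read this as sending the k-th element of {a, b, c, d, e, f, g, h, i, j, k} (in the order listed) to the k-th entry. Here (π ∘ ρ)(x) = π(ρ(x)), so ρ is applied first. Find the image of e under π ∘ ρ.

a

ρ(e) = g, then π(g) = a; composing gives (π ∘ ρ)(e) = a.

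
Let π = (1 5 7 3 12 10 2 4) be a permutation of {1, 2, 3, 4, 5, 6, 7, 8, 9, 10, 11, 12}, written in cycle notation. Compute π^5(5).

5 lies in the 8-cycle (1 5 7 3 12 10 2 4).
Stepping 5 places around the cycle: 5 → 7 → 3 → 12 → 10 → 2.

2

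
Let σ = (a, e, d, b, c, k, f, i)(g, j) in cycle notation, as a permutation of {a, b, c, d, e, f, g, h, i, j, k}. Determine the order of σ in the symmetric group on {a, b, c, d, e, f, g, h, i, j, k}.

The disjoint cycles have lengths 8, 2, 1.
The order of σ is the least common multiple of its cycle lengths: lcm(8, 2) = 8.

8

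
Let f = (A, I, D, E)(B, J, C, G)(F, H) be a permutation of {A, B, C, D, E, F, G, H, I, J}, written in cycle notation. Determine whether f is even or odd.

odd

The cycle lengths are 4, 4, 2.
A cycle is odd iff its length is even; f has 3 even-length cycles, so sgn(f) = (−1)^3 and f is odd.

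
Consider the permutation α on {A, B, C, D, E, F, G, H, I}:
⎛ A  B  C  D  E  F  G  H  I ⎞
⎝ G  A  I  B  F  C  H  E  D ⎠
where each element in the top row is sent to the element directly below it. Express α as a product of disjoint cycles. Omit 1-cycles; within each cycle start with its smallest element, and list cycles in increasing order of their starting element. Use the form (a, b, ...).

(A, G, H, E, F, C, I, D, B)

Iterating α from A gives A → G → H → E → F → C → I → D → B → A; that is the 9-cycle (A, G, H, E, F, C, I, D, B).
Repeating from the next unused element and collecting all non-trivial cycles gives (A, G, H, E, F, C, I, D, B).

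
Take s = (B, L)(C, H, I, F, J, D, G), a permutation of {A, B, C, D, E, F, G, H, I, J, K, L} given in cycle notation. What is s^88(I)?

I lies in the 7-cycle (C, H, I, F, J, D, G).
Since the cycle has length 7, s^88 acts on it the same as s^4 (88 mod 7 = 4).
Advancing 4 steps from I: I → F → J → D → G.

G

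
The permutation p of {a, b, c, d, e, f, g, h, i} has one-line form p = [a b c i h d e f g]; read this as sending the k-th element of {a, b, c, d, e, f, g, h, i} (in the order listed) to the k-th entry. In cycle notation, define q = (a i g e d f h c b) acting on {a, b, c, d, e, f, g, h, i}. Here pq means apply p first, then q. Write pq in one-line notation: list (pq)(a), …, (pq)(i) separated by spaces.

Chase each element through p then q: a → a → i; b → b → a; c → c → b; d → i → g; e → h → c; f → d → f; g → e → d; h → f → h; i → g → e.
So pq in one-line form is i a b g c f d h e.

i a b g c f d h e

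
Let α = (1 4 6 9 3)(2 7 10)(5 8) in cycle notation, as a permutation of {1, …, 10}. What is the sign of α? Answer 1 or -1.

The cycle lengths are 5, 3, 2.
A cycle of length ℓ contributes ℓ−1 transpositions, so α is a product of 4 + 2 + 1 = 7 transpositions — odd.

-1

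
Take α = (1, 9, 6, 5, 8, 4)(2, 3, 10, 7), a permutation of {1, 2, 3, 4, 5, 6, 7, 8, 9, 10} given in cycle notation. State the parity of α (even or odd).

The cycle lengths are 6, 4.
A cycle of length ℓ contributes ℓ−1 transpositions, so α is a product of 5 + 3 = 8 transpositions — even.

even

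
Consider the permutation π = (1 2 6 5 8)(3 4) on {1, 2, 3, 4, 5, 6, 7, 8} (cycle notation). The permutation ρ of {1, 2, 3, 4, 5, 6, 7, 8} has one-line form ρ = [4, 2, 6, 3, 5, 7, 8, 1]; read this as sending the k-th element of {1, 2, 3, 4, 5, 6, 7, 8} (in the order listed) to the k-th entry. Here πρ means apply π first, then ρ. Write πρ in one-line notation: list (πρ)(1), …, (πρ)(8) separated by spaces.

For each element, apply π then ρ: 1 → 2 → 2; 2 → 6 → 7; 3 → 4 → 3; 4 → 3 → 6; 5 → 8 → 1; 6 → 5 → 5; 7 → 7 → 8; 8 → 1 → 4.
So πρ in one-line form is 2 7 3 6 1 5 8 4.

2 7 3 6 1 5 8 4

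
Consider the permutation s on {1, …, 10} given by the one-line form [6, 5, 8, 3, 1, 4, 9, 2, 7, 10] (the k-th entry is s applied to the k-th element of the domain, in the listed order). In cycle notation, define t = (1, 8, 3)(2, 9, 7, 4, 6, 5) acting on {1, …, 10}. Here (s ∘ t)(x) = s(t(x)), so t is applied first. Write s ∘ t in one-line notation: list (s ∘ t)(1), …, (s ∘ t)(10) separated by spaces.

Chase each element through t then s: 1 → 8 → 2; 2 → 9 → 7; 3 → 1 → 6; 4 → 6 → 4; 5 → 2 → 5; 6 → 5 → 1; 7 → 4 → 3; 8 → 3 → 8; 9 → 7 → 9; 10 → 10 → 10.
Collecting the images, s ∘ t = [2 7 6 4 5 1 3 8 9 10].

2 7 6 4 5 1 3 8 9 10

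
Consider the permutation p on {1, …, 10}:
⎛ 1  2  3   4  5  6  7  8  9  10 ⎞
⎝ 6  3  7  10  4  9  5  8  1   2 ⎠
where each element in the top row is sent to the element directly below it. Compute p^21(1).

1

Tracing 1 → 6 → … returns to 1 after 3 steps, so 1 lies in a 3-cycle (1 6 9).
On a 3-cycle, p^3 is the identity, so p^21 = p^0 there (21 ≡ 0 mod 3).
So p^21(1) = 1.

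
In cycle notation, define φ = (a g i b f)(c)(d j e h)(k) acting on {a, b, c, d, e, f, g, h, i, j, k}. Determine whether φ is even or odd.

odd

The cycle lengths are 5, 4, 1, 1.
A cycle is odd iff its length is even; φ has 1 even-length cycle, so sgn(φ) = (−1)^1 and φ is odd.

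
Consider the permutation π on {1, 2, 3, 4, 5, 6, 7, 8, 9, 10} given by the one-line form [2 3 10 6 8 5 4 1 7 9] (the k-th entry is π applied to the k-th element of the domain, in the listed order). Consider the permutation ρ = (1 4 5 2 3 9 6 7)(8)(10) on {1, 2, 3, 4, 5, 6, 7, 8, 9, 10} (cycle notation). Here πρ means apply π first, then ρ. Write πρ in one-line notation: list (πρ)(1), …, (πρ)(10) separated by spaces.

3 9 10 7 8 2 5 4 1 6

(πρ)(x) = ρ(π(x)). Computing each image: ρ(π(1)) = ρ(2) = 3, ρ(π(2)) = ρ(3) = 9, ρ(π(3)) = ρ(10) = 10, ρ(π(4)) = ρ(6) = 7, ρ(π(5)) = ρ(8) = 8, ρ(π(6)) = ρ(5) = 2, ρ(π(7)) = ρ(4) = 5, ρ(π(8)) = ρ(1) = 4, ρ(π(9)) = ρ(7) = 1, ρ(π(10)) = ρ(9) = 6.
Hence πρ = [3 9 10 7 8 2 5 4 1 6].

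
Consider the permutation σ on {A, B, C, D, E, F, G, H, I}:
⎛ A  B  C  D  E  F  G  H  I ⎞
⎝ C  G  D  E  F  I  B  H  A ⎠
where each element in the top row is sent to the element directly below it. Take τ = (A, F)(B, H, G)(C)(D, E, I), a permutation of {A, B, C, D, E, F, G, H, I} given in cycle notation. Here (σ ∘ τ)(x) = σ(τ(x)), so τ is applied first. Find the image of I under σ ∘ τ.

E

(σ ∘ τ)(I) = σ(τ(I)). τ(I) = D, then σ(D) = E. So (σ ∘ τ)(I) = E.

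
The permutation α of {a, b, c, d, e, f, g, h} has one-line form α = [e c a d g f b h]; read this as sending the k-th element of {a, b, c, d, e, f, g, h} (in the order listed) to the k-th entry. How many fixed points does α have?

The fixed points (elements with α(x) = x) are {d, f, h}, so there are 3.

3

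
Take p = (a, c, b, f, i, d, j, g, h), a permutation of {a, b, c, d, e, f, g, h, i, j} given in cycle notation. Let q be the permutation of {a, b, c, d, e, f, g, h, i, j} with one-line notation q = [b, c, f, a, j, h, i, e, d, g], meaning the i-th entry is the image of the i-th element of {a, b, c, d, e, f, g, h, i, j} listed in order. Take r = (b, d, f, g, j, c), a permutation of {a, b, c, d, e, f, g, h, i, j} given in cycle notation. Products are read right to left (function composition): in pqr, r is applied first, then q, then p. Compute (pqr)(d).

Chase d: r(d) = f; q(f) = h; p(h) = a. Hence (pqr)(d) = a.

a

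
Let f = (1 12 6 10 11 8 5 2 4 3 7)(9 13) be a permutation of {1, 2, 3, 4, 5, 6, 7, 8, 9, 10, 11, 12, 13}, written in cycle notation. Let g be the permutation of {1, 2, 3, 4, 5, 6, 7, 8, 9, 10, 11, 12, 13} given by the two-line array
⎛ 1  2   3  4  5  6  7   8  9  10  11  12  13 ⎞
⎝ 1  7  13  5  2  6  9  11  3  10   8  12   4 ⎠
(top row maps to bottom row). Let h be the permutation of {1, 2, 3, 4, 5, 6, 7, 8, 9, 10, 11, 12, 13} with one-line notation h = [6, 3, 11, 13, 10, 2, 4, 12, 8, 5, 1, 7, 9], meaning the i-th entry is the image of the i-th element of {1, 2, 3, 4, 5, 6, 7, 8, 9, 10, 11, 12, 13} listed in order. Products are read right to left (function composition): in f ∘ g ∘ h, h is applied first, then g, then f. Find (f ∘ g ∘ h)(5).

Apply the permutations in order: h(5) = 10, then g(10) = 10, then f(10) = 11. So (f ∘ g ∘ h)(5) = 11.

11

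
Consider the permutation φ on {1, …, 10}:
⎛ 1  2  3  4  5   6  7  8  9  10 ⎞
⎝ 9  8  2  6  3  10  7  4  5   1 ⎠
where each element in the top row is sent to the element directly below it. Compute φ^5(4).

5

Tracing 4 → 6 → … returns to 4 after 9 steps, so 4 lies in a 9-cycle (1 9 5 3 2 8 4 6 10).
Advancing 5 steps from 4: 4 → 6 → 10 → 1 → 9 → 5.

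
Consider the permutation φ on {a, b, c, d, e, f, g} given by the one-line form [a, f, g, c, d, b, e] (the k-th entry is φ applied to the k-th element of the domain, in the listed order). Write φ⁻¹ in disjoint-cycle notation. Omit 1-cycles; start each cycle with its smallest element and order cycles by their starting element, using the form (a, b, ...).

(b, f)(c, d, e, g)

The cycle decomposition of φ is (b, f)(c, g, e, d).
The inverse reverses every cycle; in canonical form, φ⁻¹ = (b, f)(c, d, e, g).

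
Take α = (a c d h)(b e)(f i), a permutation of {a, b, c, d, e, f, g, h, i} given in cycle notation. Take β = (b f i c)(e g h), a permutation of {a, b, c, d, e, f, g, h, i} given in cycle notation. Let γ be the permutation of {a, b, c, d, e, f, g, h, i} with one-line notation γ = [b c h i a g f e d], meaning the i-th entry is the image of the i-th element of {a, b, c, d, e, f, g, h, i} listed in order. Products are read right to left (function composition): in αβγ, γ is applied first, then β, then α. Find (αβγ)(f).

(αβγ)(f) = α(β(γ(f))). γ(f) = g, then β(g) = h, then α(h) = a, so the result is a.

a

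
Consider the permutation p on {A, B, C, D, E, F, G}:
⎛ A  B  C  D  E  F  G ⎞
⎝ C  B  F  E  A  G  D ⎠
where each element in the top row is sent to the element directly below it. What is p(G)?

The entry below G in the array is D, so p(G) = D.

D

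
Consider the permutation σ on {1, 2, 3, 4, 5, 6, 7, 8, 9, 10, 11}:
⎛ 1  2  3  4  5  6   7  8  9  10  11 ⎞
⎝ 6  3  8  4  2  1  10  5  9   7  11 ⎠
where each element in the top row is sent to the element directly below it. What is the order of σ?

4

Writing σ as disjoint cycles, the cycle lengths are 4, 2, 2, 1, 1, 1.
The order of σ is the least common multiple of its cycle lengths: lcm(4, 2, 2) = 4.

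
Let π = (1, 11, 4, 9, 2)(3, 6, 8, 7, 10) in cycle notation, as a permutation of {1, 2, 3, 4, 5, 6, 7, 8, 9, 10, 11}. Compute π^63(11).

2

11 lies in the 5-cycle (1, 11, 4, 9, 2).
Since the cycle has length 5, π^63 acts on it the same as π^3 (63 mod 5 = 3).
Stepping 3 places around the cycle: 11 → 4 → 9 → 2.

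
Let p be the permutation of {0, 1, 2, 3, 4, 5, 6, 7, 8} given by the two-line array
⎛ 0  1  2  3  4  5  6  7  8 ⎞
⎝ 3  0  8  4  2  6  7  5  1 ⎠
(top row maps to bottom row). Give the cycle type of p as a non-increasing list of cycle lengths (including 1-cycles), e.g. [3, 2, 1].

[6, 3]

The disjoint cycles are (0, 3, 4, 2, 8, 1)(5, 6, 7), with lengths 6, 3 in non-increasing order.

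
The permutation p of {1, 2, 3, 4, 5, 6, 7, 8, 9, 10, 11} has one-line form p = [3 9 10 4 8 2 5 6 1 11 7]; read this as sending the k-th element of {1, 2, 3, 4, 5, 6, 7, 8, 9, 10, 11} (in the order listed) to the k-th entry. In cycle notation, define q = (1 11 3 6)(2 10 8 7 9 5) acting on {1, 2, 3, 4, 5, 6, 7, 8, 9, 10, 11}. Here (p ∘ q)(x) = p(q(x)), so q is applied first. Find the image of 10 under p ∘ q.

q(10) = 8, then p(8) = 6; composing gives (p ∘ q)(10) = 6.

6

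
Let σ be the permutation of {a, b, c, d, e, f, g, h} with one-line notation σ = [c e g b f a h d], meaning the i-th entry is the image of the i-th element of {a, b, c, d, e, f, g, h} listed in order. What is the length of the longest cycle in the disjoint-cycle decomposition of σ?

Decomposing into disjoint cycles gives (a, c, g, h, d, b, e, f); the longest has length 8.

8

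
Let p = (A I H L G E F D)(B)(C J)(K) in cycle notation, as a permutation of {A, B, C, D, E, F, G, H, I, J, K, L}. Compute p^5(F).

F lies in the 8-cycle (A I H L G E F D).
Stepping 5 places around the cycle: F → D → A → I → H → L.

L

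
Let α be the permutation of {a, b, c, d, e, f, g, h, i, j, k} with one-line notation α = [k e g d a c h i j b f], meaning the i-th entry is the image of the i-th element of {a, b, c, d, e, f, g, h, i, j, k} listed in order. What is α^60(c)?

c

Tracing c → g → … returns to c after 10 steps, so c lies in a 10-cycle (a k f c g h i j b e).
On a 10-cycle, α^10 is the identity, so α^60 = α^0 there (60 ≡ 0 mod 10).
So α^60(c) = c.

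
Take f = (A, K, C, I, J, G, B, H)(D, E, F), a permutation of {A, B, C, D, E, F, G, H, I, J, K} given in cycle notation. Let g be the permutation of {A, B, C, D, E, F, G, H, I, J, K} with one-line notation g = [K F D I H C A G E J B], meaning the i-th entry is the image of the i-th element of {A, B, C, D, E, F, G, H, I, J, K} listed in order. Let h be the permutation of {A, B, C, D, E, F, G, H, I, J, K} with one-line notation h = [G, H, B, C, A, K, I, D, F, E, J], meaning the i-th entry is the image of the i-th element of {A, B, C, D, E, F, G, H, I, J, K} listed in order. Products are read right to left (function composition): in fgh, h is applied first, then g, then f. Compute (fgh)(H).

(fgh)(H) = f(g(h(H))). h(H) = D, then g(D) = I, then f(I) = J, so the result is J.

J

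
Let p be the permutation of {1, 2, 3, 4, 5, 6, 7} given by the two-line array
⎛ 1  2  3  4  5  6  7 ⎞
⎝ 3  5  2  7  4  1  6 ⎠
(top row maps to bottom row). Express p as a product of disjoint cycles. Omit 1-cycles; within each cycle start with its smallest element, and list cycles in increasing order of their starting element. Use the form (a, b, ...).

From 1: 1 → 3 → 2 → 5 → 4 → 7 → 6 → 1, closing the cycle (1, 3, 2, 5, 4, 7, 6).
Repeating from the next unused element and collecting all non-trivial cycles gives (1, 3, 2, 5, 4, 7, 6).

(1, 3, 2, 5, 4, 7, 6)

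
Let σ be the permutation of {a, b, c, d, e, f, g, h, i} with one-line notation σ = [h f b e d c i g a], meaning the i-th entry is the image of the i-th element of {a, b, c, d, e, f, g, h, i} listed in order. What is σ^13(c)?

b

Tracing c → b → … returns to c after 3 steps, so c lies in a 3-cycle (b, f, c).
Powers repeat with period 3 on this cycle, and 13 mod 3 = 1, so σ^13(c) = σ^1(c).
Advancing 1 step from c: c → b.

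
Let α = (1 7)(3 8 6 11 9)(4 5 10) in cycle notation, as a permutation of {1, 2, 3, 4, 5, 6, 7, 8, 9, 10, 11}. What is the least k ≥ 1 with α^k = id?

The cycle type of α is (5, 3, 2, 1).
Since disjoint cycles commute, ord(α) = lcm(5, 3, 2) = 30.

30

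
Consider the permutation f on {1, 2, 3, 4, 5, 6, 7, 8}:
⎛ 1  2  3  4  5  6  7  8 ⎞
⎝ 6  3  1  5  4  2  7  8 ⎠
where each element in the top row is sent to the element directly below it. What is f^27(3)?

Tracing 3 → 1 → … returns to 3 after 4 steps, so 3 lies in a 4-cycle (1 6 2 3).
Since the cycle has length 4, f^27 acts on it the same as f^3 (27 mod 4 = 3).
Stepping 3 places around the cycle: 3 → 1 → 6 → 2.

2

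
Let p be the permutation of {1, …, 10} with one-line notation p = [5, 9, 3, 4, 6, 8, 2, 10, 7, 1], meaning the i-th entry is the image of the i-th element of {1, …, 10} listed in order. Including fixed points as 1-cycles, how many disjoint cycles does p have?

4

The cycle decomposition is (1, 5, 6, 8, 10)(2, 9, 7)(3)(4), which has 4 cycles (counting 1-cycles).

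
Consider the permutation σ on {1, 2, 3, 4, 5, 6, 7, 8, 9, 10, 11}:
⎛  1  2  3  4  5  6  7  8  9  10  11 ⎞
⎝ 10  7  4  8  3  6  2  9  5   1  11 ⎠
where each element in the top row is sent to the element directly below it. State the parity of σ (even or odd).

In disjoint-cycle form the cycle lengths are 5, 2, 2, 1, 1.
A cycle of length ℓ contributes ℓ−1 transpositions, so σ is a product of 4 + 1 + 1 = 6 transpositions — even.

even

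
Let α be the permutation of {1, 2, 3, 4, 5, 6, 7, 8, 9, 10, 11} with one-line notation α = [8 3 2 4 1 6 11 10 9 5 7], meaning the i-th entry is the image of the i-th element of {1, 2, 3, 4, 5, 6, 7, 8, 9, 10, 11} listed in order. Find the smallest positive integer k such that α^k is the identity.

Writing α as disjoint cycles, the cycle lengths are 4, 2, 2, 1, 1, 1.
The order of α is the least common multiple of its cycle lengths: lcm(4, 2, 2) = 4.

4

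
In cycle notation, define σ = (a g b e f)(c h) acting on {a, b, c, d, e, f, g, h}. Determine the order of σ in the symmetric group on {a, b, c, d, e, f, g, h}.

10

The cycle type of σ is (5, 2, 1).
The order of σ is the least common multiple of its cycle lengths: lcm(5, 2) = 10.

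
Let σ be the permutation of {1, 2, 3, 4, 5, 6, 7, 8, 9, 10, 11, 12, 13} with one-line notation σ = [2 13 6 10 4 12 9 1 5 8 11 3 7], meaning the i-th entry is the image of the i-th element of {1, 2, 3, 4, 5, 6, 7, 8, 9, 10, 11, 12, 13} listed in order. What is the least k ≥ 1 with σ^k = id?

9

The disjoint-cycle form of σ has cycle lengths 9, 3, 1.
The order is lcm(9, 3) = 9.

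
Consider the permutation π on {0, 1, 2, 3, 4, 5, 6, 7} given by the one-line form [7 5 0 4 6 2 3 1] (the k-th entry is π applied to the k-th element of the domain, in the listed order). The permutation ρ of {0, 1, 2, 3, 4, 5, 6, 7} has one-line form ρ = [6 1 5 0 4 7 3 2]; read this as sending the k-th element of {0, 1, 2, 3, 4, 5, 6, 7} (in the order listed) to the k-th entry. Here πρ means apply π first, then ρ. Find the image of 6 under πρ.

(πρ)(6) = ρ(π(6)). π(6) = 3, then ρ(3) = 0. So (πρ)(6) = 0.

0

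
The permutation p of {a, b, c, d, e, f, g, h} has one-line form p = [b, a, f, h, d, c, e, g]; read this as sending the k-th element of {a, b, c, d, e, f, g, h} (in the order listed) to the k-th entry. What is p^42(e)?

Tracing e → d → … returns to e after 4 steps, so e lies in a 4-cycle (d h g e).
Since the cycle has length 4, p^42 acts on it the same as p^2 (42 mod 4 = 2).
Stepping 2 places around the cycle: e → d → h.

h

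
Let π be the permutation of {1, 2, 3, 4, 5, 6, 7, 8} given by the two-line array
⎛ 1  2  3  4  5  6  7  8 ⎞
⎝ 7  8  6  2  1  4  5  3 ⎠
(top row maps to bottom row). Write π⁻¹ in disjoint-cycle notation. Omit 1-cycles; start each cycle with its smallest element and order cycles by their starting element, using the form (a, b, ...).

First write π in disjoint cycles: (1, 7, 5)(2, 8, 3, 6, 4).
Reversing each cycle (and rotating so the smallest element leads) gives π⁻¹ = (1, 5, 7)(2, 4, 6, 3, 8).

(1, 5, 7)(2, 4, 6, 3, 8)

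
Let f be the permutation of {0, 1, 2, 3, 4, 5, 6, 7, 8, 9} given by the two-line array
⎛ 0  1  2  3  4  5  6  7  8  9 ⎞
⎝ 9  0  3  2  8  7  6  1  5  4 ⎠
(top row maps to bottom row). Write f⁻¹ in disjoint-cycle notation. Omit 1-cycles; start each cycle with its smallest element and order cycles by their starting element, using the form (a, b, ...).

First write f in disjoint cycles: (0, 9, 4, 8, 5, 7, 1)(2, 3).
The inverse reverses every cycle; in canonical form, f⁻¹ = (0, 1, 7, 5, 8, 4, 9)(2, 3).

(0, 1, 7, 5, 8, 4, 9)(2, 3)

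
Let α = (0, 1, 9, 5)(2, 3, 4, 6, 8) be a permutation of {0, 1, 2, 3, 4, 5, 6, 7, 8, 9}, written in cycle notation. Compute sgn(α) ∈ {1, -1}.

The cycle lengths are 5, 4, 1.
A cycle of length ℓ contributes ℓ−1 transpositions, so α is a product of 4 + 3 = 7 transpositions — odd.

-1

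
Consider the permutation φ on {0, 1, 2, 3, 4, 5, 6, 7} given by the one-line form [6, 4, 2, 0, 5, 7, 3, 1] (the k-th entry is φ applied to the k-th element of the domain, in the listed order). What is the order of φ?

12

The disjoint-cycle form of φ has cycle lengths 4, 3, 1.
Since disjoint cycles commute, ord(φ) = lcm(4, 3) = 12.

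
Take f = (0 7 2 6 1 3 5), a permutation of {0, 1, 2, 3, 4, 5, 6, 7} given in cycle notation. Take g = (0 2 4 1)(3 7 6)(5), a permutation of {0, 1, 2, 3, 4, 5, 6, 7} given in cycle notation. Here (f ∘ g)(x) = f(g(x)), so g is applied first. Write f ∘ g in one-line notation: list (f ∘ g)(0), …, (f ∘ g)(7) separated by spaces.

For each element, apply g then f: 0 → 2 → 6; 1 → 0 → 7; 2 → 4 → 4; 3 → 7 → 2; 4 → 1 → 3; 5 → 5 → 0; 6 → 3 → 5; 7 → 6 → 1.
So f ∘ g in one-line form is 6 7 4 2 3 0 5 1.

6 7 4 2 3 0 5 1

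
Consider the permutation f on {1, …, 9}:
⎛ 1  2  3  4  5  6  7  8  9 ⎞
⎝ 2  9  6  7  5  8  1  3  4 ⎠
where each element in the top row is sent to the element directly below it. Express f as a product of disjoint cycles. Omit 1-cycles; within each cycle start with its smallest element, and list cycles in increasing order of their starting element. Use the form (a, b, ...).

From 1: 1 → 2 → 9 → 4 → 7 → 1, closing the cycle (1, 2, 9, 4, 7).
Continuing from each remaining unvisited element yields (1, 2, 9, 4, 7)(3, 6, 8).

(1, 2, 9, 4, 7)(3, 6, 8)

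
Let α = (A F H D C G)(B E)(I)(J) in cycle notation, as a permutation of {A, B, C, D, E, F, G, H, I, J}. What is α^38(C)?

C lies in the 6-cycle (A F H D C G).
Since the cycle has length 6, α^38 acts on it the same as α^2 (38 mod 6 = 2).
Stepping 2 places around the cycle: C → G → A.

A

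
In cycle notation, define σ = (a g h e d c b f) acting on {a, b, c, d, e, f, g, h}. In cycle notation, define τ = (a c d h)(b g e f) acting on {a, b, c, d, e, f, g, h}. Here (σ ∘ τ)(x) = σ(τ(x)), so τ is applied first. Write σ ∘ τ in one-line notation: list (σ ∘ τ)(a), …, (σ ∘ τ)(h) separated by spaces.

(σ ∘ τ)(x) = σ(τ(x)). Computing each image: σ(τ(a)) = σ(c) = b, σ(τ(b)) = σ(g) = h, σ(τ(c)) = σ(d) = c, σ(τ(d)) = σ(h) = e, σ(τ(e)) = σ(f) = a, σ(τ(f)) = σ(b) = f, σ(τ(g)) = σ(e) = d, σ(τ(h)) = σ(a) = g.
Hence σ ∘ τ = [b h c e a f d g].

b h c e a f d g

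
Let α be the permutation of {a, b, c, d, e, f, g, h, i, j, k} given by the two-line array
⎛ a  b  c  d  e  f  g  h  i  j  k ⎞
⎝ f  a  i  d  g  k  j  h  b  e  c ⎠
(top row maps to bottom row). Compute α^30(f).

f

Tracing f → k → … returns to f after 6 steps, so f lies in a 6-cycle (a, f, k, c, i, b).
Powers repeat with period 6 on this cycle, and 30 mod 6 = 0, so α^30(f) = α^0(f).
So α^30(f) = f.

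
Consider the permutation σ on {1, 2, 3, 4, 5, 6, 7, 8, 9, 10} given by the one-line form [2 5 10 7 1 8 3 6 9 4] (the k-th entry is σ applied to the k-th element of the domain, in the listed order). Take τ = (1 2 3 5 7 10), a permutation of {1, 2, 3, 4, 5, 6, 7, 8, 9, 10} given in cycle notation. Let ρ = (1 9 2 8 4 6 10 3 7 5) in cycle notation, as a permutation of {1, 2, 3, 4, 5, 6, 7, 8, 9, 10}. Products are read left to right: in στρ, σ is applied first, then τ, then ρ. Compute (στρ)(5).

8

(στρ)(5) = ρ(τ(σ(5))). σ(5) = 1, then τ(1) = 2, then ρ(2) = 8, so the result is 8.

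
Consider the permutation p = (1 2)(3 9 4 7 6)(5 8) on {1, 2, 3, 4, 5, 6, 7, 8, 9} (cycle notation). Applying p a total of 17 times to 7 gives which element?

3

7 lies in the 5-cycle (3 9 4 7 6).
Powers repeat with period 5 on this cycle, and 17 mod 5 = 2, so p^17(7) = p^2(7).
Stepping 2 places around the cycle: 7 → 6 → 3.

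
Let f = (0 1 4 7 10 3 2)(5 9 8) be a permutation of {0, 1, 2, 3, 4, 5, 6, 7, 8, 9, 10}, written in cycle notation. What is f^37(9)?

9 lies in the 3-cycle (5 9 8).
Powers repeat with period 3 on this cycle, and 37 mod 3 = 1, so f^37(9) = f^1(9).
Stepping 1 place around the cycle: 9 → 8.

8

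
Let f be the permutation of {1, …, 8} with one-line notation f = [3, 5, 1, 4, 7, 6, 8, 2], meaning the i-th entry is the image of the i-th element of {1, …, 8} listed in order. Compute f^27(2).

Tracing 2 → 5 → … returns to 2 after 4 steps, so 2 lies in a 4-cycle (2 5 7 8).
Powers repeat with period 4 on this cycle, and 27 mod 4 = 3, so f^27(2) = f^3(2).
Stepping 3 places around the cycle: 2 → 5 → 7 → 8.

8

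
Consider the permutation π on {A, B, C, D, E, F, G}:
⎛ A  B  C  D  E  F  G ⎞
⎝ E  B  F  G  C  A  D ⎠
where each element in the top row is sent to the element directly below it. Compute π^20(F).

F

Tracing F → A → … returns to F after 4 steps, so F lies in a 4-cycle (A, E, C, F).
Since the cycle has length 4, π^20 acts on it the same as π^0 (20 mod 4 = 0).
So π^20(F) = F.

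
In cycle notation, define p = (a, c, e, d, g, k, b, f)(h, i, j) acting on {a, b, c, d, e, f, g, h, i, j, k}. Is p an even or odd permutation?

odd

The cycle lengths are 8, 3.
A cycle of length ℓ contributes ℓ−1 transpositions, so p is a product of 7 + 2 = 9 transpositions — odd.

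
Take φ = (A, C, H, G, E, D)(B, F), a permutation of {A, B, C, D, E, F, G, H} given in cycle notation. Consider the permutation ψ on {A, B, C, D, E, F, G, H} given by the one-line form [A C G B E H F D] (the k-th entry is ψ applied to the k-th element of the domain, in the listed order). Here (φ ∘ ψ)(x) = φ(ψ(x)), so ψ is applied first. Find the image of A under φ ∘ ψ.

C

(φ ∘ ψ)(A) = φ(ψ(A)). ψ(A) = A, then φ(A) = C. So (φ ∘ ψ)(A) = C.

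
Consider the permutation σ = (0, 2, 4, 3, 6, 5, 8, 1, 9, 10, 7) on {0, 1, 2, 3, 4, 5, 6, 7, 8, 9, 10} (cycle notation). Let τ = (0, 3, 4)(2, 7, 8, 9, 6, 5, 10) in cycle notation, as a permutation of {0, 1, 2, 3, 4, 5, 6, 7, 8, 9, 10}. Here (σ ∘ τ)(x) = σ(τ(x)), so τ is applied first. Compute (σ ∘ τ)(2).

0

τ(2) = 7, then σ(7) = 0; composing gives (σ ∘ τ)(2) = 0.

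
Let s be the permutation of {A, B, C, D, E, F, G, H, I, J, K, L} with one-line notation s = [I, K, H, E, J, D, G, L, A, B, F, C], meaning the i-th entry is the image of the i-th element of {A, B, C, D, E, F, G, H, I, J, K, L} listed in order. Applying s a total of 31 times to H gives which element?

Tracing H → L → … returns to H after 3 steps, so H lies in a 3-cycle (C H L).
Since the cycle has length 3, s^31 acts on it the same as s^1 (31 mod 3 = 1).
Advancing 1 step from H: H → L.

L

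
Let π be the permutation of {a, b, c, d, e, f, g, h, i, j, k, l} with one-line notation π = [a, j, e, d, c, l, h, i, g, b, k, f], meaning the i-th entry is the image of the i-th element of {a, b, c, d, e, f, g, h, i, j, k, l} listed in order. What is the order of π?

6

The disjoint-cycle form of π has cycle lengths 3, 2, 2, 2, 1, 1, 1.
The order is lcm(3, 2, 2, 2) = 6.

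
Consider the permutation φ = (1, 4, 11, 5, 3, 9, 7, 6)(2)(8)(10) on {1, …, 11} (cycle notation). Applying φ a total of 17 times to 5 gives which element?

3

5 lies in the 8-cycle (1, 4, 11, 5, 3, 9, 7, 6).
Powers repeat with period 8 on this cycle, and 17 mod 8 = 1, so φ^17(5) = φ^1(5).
Stepping 1 place around the cycle: 5 → 3.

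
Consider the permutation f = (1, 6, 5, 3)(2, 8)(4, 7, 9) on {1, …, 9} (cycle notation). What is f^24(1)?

1 lies in the 4-cycle (1, 6, 5, 3).
Powers repeat with period 4 on this cycle, and 24 mod 4 = 0, so f^24(1) = f^0(1).
So f^24(1) = 1.

1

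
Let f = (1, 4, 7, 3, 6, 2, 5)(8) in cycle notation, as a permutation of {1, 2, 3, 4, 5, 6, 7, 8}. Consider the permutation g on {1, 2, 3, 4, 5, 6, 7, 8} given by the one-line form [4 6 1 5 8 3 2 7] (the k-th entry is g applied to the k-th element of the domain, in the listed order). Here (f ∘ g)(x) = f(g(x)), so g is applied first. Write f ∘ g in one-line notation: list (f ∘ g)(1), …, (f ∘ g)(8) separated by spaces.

(f ∘ g)(x) = f(g(x)). Computing each image: f(g(1)) = f(4) = 7, f(g(2)) = f(6) = 2, f(g(3)) = f(1) = 4, f(g(4)) = f(5) = 1, f(g(5)) = f(8) = 8, f(g(6)) = f(3) = 6, f(g(7)) = f(2) = 5, f(g(8)) = f(7) = 3.
Hence f ∘ g = [7 2 4 1 8 6 5 3].

7 2 4 1 8 6 5 3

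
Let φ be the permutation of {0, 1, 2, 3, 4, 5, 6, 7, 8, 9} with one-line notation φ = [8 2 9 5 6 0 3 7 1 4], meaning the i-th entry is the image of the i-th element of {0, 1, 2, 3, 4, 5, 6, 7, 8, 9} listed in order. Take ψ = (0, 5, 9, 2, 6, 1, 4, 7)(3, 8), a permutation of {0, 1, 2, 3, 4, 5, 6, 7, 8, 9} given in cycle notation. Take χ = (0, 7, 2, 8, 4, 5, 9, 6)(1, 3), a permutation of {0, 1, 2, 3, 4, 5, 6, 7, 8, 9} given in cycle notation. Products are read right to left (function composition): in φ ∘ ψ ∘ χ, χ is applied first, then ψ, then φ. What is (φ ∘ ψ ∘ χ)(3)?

(φ ∘ ψ ∘ χ)(3) = φ(ψ(χ(3))). χ(3) = 1, then ψ(1) = 4, then φ(4) = 6, so the result is 6.

6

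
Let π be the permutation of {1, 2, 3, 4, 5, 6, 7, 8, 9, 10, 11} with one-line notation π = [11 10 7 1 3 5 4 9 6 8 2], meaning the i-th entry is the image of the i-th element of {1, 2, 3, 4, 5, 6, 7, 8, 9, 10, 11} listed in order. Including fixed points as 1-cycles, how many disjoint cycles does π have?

The cycle decomposition is (1 11 2 10 8 9 6 5 3 7 4), which has 1 cycle (counting 1-cycles).

1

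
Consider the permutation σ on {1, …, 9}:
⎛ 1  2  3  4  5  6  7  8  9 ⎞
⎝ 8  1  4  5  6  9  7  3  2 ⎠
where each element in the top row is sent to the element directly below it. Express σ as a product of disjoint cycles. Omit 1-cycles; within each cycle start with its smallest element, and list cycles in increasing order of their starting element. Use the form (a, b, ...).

Iterating σ from 1 gives 1 → 8 → 3 → 4 → 5 → 6 → 9 → 2 → 1; that is the 8-cycle (1, 8, 3, 4, 5, 6, 9, 2).
Continuing from each remaining unvisited element yields (1, 8, 3, 4, 5, 6, 9, 2).

(1, 8, 3, 4, 5, 6, 9, 2)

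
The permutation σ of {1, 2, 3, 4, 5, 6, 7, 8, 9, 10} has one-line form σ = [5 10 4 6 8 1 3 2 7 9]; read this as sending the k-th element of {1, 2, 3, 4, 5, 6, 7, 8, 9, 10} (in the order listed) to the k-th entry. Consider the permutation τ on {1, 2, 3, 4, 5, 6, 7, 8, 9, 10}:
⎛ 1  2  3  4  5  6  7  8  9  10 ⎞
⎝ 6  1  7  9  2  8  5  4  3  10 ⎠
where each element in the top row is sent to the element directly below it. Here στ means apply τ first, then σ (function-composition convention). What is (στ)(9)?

4

τ(9) = 3, then σ(3) = 4; composing gives (στ)(9) = 4.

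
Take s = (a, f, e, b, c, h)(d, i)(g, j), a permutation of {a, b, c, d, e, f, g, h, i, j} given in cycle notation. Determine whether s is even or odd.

odd

The cycle lengths are 6, 2, 2.
A cycle is odd iff its length is even; s has 3 even-length cycles, so sgn(s) = (−1)^3 and s is odd.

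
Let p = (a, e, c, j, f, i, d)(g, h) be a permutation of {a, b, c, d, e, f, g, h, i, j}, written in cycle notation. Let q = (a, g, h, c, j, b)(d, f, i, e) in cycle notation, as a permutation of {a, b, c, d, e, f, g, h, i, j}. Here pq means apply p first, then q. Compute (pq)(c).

b

First apply p: p(c) = j, then q(j) = b. Thus (pq)(c) = b.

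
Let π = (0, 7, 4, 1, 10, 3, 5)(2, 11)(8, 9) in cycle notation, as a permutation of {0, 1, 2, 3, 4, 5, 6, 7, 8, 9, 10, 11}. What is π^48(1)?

4

1 lies in the 7-cycle (0, 7, 4, 1, 10, 3, 5).
Powers repeat with period 7 on this cycle, and 48 mod 7 = 6, so π^48(1) = π^6(1).
Stepping 6 places around the cycle: 1 → 10 → 3 → 5 → 0 → 7 → 4.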